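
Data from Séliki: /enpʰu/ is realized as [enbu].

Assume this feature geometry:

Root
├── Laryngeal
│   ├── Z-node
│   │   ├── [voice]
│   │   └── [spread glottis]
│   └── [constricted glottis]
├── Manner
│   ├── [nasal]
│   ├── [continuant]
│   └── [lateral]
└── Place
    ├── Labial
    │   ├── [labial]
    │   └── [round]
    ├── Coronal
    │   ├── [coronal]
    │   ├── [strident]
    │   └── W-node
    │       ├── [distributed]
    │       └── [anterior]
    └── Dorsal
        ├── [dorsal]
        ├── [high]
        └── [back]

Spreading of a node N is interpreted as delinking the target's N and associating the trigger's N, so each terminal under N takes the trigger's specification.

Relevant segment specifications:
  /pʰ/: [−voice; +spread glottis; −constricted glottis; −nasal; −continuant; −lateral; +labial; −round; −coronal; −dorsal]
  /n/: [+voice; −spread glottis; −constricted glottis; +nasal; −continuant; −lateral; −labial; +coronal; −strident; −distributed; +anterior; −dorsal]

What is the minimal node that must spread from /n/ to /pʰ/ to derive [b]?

/pʰ/ and [b] differ in [voice], [spread glottis]; every other specified feature is identical.
These terminals are all dominated by Z-node, and no proper subconstituent of Z-node covers them all; Z-node is their lowest common ancestor.
If Z-node spreads, every terminal under it takes /n/'s value, producing [b] as observed.
Features on which the two segments disagree outside Z-node, such as [nasal], [labial], are unchanged — nothing dominating them spread, and Z-node is the minimal sufficient constituent.

Z-node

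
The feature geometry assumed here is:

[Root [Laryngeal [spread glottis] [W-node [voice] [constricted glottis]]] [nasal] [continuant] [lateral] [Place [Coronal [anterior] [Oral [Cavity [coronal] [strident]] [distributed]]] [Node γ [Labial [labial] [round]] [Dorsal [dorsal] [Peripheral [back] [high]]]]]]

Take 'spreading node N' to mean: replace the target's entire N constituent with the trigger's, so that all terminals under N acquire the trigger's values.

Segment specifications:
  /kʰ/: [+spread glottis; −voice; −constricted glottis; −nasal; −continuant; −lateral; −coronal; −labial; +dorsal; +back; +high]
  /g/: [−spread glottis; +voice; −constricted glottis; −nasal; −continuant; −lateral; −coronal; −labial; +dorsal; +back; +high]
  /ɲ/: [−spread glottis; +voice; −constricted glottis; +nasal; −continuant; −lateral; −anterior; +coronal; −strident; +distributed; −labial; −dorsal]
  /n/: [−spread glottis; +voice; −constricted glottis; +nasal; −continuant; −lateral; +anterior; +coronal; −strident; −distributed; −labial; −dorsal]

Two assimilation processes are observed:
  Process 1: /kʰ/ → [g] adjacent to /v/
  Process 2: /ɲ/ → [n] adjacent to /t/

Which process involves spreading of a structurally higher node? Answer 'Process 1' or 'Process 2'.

Process 1

Process 1: the features that change are [voice], [spread glottis]; the minimal node is Laryngeal (depth 1).
Process 2 alters [anterior], [distributed]; the lowest common ancestor is Coronal (depth 2 from Root).
Depth 1 < depth 2; Process 1 involves the structurally higher constituent Laryngeal.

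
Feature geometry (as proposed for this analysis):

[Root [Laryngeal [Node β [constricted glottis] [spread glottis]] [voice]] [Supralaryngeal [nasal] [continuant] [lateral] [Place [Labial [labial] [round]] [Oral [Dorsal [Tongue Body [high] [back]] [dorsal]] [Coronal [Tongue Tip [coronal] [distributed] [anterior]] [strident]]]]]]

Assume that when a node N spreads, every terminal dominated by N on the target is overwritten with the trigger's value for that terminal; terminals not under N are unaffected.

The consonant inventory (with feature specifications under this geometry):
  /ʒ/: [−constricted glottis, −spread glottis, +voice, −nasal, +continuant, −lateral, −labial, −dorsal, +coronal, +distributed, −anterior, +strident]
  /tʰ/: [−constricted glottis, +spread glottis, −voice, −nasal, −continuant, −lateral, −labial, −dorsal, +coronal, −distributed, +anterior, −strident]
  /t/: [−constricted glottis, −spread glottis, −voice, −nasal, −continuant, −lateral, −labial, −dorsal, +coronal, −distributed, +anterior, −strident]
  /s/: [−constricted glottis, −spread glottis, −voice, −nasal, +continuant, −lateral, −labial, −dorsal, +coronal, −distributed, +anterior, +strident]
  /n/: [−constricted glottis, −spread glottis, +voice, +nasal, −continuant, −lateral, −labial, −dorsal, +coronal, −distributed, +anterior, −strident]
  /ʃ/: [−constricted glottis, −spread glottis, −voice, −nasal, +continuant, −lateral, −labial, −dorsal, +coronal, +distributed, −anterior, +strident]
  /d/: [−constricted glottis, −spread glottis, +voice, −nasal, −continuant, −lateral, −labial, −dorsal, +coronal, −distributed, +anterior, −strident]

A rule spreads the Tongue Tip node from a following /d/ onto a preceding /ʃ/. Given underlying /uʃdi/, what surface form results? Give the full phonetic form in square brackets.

Tongue Tip immediately or transitively dominates [coronal], [distributed], [anterior].
The target acquires /d/'s values for everything under Tongue Tip — [+coronal], [−distributed], [+anterior] — while keeping its own [constricted glottis], [spread glottis], [voice], ….
This feature bundle is that of [s], so /uʃdi/ surfaces as [usdi].

[usdi]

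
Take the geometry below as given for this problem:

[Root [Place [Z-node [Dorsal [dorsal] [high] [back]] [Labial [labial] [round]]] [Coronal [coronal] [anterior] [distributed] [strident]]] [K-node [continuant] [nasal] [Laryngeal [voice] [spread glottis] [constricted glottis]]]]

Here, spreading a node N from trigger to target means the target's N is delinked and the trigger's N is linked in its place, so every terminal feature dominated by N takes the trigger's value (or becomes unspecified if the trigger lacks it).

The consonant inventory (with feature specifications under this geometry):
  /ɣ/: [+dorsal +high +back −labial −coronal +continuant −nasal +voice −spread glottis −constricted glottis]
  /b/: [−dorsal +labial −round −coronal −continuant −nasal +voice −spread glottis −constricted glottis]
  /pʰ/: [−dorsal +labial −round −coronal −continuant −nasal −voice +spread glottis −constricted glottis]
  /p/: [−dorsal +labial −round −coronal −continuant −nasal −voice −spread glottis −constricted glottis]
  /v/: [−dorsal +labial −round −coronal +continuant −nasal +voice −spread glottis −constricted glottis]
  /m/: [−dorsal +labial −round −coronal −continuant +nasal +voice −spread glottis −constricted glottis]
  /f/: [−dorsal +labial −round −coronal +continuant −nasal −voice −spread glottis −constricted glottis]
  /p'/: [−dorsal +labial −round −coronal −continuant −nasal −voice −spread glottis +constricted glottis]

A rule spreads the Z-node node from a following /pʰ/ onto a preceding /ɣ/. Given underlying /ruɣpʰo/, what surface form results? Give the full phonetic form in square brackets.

[ruvpʰo]

Z-node immediately or transitively dominates [dorsal], [high], [back], [labial], [round].
Spreading Z-node from /pʰ/ onto /ɣ/ replaces those values with /pʰ/'s: [−dorsal], [+labial], [−round]. Features outside Z-node ([coronal], [continuant], [nasal], …) stay as in /ɣ/.
The resulting bundle matches /v/ in the inventory; substituting it for /ɣ/ gives [ruvpʰo].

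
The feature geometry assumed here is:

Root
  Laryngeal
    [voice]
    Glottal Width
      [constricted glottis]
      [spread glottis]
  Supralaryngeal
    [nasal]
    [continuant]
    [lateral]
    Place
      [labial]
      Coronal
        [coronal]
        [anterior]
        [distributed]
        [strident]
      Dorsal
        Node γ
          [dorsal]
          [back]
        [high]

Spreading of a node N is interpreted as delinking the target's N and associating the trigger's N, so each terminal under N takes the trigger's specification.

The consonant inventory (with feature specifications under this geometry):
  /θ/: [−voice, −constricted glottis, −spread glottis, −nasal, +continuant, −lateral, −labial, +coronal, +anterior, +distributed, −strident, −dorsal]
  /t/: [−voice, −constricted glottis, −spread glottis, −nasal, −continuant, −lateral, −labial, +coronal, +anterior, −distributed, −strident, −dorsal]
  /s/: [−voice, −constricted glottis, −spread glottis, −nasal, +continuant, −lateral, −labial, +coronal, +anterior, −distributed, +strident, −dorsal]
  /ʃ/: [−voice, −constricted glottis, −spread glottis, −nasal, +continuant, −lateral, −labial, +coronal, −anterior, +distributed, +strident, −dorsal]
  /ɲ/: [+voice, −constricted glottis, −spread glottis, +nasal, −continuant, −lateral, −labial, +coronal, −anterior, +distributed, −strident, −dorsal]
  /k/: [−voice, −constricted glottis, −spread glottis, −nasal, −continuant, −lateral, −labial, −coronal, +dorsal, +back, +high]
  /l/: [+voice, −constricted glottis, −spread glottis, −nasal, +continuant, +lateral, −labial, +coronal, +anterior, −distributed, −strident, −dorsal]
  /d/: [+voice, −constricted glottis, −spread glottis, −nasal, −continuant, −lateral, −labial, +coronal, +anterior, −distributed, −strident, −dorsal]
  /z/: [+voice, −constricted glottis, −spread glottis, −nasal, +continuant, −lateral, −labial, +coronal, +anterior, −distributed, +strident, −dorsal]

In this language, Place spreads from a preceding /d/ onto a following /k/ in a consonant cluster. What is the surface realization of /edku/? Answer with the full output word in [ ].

[edtu]

Terminals under Place in this geometry: [labial], [coronal], [anterior], [distributed], [strident], [dorsal], [back], [high].
The target acquires /d/'s values for everything under Place — [−labial], [+coronal], [+anterior], [−distributed], [−strident], [−dorsal] — while keeping its own [voice], [constricted glottis], [spread glottis], ….
Among the inventory, only /t/ has exactly this specification, giving the surface form [edtu].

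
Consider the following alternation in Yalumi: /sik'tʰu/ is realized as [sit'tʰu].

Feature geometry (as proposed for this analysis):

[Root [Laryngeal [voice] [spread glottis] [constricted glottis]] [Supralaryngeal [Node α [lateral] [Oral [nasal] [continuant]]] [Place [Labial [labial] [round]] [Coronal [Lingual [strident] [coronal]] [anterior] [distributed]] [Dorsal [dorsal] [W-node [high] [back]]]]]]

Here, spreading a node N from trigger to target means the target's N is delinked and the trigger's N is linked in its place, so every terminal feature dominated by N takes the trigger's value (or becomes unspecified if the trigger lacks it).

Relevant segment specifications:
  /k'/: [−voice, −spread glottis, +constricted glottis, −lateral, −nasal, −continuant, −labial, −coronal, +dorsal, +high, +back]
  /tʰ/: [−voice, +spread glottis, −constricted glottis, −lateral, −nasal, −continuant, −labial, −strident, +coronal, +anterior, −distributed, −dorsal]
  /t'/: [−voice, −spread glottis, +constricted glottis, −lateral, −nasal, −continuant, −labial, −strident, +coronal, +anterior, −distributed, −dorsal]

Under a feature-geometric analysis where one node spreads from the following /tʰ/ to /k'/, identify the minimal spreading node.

/k'/ and [t'] differ in [coronal], [anterior], [distributed], [strident], [dorsal], [high], [back]; every other specified feature is identical.
The smallest constituent containing every changed terminal is Place — each of its daughters lacks at least one of the affected features.
Delinking /k'/'s Place and associating /tʰ/'s Place gives precisely the feature bundle of [t'].
Features on which the two segments disagree outside Place, such as [spread glottis], [constricted glottis], are unchanged — nothing dominating them spread, and Place is the minimal sufficient constituent.

Place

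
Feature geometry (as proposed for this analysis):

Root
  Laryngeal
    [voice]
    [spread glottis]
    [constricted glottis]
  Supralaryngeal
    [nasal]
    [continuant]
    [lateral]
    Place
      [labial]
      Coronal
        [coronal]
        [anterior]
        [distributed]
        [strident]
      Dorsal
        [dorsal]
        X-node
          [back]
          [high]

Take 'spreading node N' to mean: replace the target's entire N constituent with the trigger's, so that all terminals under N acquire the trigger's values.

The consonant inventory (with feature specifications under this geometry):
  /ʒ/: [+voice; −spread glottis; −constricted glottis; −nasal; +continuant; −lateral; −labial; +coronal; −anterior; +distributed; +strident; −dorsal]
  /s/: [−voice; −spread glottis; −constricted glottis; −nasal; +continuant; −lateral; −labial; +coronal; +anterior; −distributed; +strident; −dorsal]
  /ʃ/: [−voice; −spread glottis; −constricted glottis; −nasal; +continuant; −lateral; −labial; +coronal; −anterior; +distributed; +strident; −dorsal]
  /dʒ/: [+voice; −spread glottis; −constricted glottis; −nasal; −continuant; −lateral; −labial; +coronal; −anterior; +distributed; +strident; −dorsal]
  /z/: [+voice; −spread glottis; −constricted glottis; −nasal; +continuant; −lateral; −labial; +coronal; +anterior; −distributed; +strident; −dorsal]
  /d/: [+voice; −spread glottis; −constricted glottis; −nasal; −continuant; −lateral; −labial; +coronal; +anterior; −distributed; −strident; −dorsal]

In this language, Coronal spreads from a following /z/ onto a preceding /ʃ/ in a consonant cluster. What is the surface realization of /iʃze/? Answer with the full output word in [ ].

[isze]

Terminals under Coronal in this geometry: [coronal], [anterior], [distributed], [strident].
After delinking /ʃ/'s Coronal and linking /z/'s, the affected terminals become [+coronal], [+anterior], [−distributed], [+strident]; [voice], [spread glottis], [constricted glottis], … (outside Coronal) are retained from /ʃ/.
This feature bundle is that of [s], so /iʃze/ surfaces as [isze].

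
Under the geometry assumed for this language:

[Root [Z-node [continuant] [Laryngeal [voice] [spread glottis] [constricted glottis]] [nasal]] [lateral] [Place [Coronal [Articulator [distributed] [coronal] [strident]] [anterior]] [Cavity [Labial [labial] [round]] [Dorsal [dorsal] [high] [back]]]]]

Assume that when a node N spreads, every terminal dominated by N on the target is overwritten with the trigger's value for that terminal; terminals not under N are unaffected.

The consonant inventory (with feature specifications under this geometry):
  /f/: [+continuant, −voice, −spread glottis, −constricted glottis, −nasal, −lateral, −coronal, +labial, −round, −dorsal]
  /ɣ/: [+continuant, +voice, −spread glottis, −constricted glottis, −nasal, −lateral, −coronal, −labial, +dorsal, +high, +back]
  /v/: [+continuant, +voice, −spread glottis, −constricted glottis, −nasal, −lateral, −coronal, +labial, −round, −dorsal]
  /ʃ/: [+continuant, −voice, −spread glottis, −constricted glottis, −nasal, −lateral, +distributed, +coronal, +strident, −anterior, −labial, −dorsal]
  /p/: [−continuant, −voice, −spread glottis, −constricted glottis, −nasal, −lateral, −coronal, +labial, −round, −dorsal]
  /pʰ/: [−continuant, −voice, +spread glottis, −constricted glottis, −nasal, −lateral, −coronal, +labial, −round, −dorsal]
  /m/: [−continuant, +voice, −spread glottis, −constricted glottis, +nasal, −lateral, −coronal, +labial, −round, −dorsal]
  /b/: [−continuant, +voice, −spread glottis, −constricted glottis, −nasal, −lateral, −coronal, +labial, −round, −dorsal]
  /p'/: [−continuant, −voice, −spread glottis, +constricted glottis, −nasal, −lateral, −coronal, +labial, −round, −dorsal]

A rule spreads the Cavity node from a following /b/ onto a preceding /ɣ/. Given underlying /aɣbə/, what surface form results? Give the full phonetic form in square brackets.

The Cavity node dominates the terminals [labial], [round], [dorsal], [high], [back].
The target acquires /b/'s values for everything under Cavity — [+labial], [−round], [−dorsal] — while keeping its own [continuant], [voice], [spread glottis], ….
Among the inventory, only /v/ has exactly this specification, giving the surface form [avbə].

[avbə]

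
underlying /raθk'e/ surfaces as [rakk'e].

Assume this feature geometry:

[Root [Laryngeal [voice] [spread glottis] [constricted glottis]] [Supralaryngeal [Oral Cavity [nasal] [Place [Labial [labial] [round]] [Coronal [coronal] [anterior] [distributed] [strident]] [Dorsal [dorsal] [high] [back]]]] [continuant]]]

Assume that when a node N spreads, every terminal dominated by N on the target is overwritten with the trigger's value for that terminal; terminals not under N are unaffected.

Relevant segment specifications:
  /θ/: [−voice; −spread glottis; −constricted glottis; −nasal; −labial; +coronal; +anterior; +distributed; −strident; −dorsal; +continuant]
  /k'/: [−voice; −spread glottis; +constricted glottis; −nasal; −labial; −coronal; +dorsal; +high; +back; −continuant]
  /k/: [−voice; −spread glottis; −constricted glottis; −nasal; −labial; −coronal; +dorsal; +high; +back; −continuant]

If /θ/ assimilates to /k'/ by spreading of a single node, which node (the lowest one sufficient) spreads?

Supralaryngeal

The alternation /θ/ → [k] changes [continuant], [coronal], [anterior], [distributed], [strident], [dorsal], [high], [back] and nothing else.
Tracing each changed feature up the tree, the paths first meet at Supralaryngeal; any lower node misses at least one of them.
If Supralaryngeal spreads, every terminal under it takes /k'/'s value, producing [k] as observed.
Had Root spread, [constricted glottis] would have taken /k'/'s value; it stays as in /θ/, confirming the spreading constituent is exactly Supralaryngeal.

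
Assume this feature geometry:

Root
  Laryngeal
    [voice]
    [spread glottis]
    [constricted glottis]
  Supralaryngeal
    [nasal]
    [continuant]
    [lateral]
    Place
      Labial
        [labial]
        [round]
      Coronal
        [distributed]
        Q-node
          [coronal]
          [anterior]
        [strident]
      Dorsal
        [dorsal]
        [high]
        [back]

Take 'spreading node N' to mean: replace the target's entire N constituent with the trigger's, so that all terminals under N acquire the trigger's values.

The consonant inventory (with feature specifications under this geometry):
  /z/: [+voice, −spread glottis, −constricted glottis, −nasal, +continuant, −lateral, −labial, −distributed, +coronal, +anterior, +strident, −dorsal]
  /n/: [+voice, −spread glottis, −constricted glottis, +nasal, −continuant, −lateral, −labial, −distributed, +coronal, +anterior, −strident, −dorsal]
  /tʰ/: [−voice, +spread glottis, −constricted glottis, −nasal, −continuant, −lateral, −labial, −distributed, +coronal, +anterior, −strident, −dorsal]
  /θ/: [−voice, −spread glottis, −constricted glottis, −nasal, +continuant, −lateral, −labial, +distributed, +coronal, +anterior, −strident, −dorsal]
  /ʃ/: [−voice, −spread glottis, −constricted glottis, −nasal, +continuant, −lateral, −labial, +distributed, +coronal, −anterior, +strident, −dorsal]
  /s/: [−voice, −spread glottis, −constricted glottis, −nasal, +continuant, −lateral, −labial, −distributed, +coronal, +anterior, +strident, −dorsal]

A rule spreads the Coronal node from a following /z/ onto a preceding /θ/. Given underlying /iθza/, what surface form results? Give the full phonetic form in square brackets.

The Coronal node dominates the terminals [distributed], [coronal], [anterior], [strident].
The target acquires /z/'s values for everything under Coronal — [−distributed], [+coronal], [+anterior], [+strident] — while keeping its own [voice], [spread glottis], [constricted glottis], ….
This feature bundle is that of [s], so /iθza/ surfaces as [isza].

[isza]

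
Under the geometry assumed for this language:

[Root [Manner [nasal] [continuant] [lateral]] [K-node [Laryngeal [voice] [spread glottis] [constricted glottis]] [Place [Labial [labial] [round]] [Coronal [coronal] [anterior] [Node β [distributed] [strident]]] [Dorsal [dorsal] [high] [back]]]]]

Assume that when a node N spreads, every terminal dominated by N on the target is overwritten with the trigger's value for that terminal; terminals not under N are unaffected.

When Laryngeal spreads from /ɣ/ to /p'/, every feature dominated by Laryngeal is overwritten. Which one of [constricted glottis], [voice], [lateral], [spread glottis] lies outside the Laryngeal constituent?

The terminals dominated by Laryngeal are [voice], [spread glottis], [constricted glottis].
[constricted glottis], [voice], [spread glottis] all lie under Laryngeal, so they are overwritten when Laryngeal spreads.
But [lateral] is a dependent of Manner, outside Laryngeal; it is therefore untouched by the spreading.

[lateral]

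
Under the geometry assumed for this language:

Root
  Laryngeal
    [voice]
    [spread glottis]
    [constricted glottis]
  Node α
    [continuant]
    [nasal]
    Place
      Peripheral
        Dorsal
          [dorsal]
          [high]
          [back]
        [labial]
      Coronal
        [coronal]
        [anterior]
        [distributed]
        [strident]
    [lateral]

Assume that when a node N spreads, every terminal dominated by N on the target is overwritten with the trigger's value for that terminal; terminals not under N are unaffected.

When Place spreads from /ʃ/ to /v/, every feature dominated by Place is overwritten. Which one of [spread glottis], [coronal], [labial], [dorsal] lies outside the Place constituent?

[spread glottis]

The terminals dominated by Place are [dorsal], [high], [back], [labial], [coronal], [anterior], [distributed], [strident].
[dorsal], [labial], [coronal] all lie under Place, so they are overwritten when Place spreads.
But [spread glottis] is a dependent of Laryngeal, outside Place; it is therefore untouched by the spreading.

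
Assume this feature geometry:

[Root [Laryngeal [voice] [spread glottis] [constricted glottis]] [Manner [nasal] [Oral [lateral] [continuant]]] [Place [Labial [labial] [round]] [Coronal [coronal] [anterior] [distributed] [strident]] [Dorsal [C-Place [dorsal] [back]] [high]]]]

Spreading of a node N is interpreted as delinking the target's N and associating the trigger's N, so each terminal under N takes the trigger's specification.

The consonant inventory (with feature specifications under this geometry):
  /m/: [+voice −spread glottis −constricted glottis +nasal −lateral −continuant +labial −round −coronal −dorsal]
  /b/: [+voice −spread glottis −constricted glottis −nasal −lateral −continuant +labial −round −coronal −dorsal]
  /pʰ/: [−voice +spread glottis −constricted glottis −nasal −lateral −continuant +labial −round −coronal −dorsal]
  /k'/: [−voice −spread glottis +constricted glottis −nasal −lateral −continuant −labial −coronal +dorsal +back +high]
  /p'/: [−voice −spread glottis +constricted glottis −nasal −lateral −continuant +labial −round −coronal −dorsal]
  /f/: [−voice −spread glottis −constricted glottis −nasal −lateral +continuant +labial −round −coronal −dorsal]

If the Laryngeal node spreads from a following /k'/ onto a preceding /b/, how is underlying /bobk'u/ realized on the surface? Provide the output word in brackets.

Terminals under Laryngeal in this geometry: [voice], [spread glottis], [constricted glottis].
The target acquires /k'/'s values for everything under Laryngeal — [−voice], [−spread glottis], [+constricted glottis] — while keeping its own [nasal], [lateral], [continuant], ….
Among the inventory, only /p'/ has exactly this specification, giving the surface form [bop'k'u].

[bop'k'u]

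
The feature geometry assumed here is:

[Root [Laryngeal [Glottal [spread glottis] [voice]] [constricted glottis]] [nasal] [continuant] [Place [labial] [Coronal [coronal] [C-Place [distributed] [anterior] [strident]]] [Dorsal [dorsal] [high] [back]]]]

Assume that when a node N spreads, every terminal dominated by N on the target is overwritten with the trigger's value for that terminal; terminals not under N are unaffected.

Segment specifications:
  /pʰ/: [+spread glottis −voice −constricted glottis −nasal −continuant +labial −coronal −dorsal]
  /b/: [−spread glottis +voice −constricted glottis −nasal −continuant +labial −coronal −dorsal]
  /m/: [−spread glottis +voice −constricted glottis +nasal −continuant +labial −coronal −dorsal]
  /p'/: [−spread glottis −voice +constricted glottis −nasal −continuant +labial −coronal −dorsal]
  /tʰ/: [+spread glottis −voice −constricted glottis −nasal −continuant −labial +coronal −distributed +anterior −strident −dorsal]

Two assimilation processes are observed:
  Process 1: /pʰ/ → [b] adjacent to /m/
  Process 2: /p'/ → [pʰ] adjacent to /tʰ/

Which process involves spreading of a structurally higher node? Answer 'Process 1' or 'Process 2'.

Process 1 alters [voice], [spread glottis]; the lowest common ancestor is Glottal (depth 2 from Root).
Process 2: the features that change are [spread glottis], [constricted glottis]; the minimal node is Laryngeal (depth 1).
Depth 1 < depth 2; Process 2 involves the structurally higher constituent Laryngeal.

Process 2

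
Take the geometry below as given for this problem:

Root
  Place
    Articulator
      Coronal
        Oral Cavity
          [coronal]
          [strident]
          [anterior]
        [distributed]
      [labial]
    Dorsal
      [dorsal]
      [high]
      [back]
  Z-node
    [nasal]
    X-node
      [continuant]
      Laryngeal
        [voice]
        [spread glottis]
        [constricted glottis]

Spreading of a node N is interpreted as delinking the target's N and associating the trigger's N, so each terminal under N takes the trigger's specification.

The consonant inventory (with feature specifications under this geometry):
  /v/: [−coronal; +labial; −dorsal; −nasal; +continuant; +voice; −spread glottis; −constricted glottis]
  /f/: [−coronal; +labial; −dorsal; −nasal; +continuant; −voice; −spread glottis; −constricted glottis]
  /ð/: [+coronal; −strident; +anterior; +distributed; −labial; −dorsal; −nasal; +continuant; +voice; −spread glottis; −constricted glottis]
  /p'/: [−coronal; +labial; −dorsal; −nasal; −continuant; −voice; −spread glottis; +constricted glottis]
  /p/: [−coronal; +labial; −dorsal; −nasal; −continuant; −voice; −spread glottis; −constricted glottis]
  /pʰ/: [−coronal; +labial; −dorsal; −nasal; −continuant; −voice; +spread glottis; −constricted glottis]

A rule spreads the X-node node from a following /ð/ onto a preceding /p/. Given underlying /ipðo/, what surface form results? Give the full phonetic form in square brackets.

The X-node node dominates the terminals [continuant], [voice], [spread glottis], [constricted glottis].
The target acquires /ð/'s values for everything under X-node — [+continuant], [+voice], [−spread glottis], [−constricted glottis] — while keeping its own [coronal], [labial], [dorsal], ….
The resulting bundle matches /v/ in the inventory; substituting it for /p/ gives [ivðo].

[ivðo]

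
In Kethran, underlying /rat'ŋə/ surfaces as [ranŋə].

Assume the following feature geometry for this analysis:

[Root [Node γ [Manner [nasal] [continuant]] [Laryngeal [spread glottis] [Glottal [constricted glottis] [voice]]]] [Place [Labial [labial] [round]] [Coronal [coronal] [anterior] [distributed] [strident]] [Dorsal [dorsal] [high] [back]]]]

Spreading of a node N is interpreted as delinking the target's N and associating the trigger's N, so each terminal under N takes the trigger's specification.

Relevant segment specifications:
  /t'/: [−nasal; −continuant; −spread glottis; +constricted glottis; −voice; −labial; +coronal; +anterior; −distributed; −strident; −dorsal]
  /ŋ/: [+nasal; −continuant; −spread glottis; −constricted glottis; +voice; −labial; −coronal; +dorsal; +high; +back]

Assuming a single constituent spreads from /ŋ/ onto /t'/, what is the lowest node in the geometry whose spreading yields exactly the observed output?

Node γ

Comparing /t'/ with its surface form [n], the features that change are [voice], [constricted glottis], [nasal].
In this geometry the lowest node dominating all of them is Node γ: every daughter of Node γ dominates only a proper subset, so no lower node suffices.
Delinking /t'/'s Node γ and associating /ŋ/'s Node γ gives precisely the feature bundle of [n].
[dorsal], [coronal] — on which /ŋ/ differs from /t'/ — are unchanged, so Root cannot have spread; the constituent is no larger than Node γ.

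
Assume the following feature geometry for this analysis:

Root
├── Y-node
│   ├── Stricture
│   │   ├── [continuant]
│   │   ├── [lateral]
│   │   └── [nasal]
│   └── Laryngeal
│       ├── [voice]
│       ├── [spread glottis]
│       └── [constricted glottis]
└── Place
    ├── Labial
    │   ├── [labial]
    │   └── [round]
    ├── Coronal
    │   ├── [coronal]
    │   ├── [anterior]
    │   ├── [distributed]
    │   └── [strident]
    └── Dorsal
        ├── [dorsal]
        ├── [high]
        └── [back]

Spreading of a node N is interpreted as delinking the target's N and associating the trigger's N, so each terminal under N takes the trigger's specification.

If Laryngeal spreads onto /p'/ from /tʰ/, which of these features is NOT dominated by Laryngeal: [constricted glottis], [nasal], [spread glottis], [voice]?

Laryngeal dominates exactly [voice], [spread glottis], [constricted glottis].
Of the listed options, [voice], [spread glottis], [constricted glottis] are among these and would be overwritten by spreading Laryngeal.
But [nasal] is a dependent of Stricture, outside Laryngeal; it is therefore untouched by the spreading.

[nasal]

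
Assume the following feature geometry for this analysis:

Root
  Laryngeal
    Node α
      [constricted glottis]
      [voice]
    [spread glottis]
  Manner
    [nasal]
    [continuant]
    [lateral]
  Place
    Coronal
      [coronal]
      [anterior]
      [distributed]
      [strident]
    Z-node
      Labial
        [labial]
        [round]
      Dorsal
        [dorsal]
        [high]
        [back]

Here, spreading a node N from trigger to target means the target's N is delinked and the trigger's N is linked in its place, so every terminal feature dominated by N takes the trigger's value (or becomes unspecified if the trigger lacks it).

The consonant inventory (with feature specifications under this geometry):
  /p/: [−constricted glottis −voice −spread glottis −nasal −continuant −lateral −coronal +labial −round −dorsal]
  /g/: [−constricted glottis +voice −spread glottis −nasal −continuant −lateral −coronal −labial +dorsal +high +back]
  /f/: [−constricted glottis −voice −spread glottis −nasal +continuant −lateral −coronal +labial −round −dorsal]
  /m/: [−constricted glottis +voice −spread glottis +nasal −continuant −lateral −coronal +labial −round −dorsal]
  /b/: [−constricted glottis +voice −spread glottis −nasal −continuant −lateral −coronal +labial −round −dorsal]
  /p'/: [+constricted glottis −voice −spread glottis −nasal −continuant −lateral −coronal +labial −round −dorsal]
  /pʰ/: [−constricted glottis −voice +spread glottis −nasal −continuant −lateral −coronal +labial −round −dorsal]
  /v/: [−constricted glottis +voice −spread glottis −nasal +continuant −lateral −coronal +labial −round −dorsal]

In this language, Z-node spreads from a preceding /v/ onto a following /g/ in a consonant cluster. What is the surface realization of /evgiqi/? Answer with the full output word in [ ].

Z-node immediately or transitively dominates [labial], [round], [dorsal], [high], [back].
Spreading Z-node from /v/ onto /g/ replaces those values with /v/'s: [+labial], [−round], [−dorsal]. Features outside Z-node ([constricted glottis], [voice], [spread glottis], …) stay as in /g/.
This feature bundle is that of [b], so /evgiqi/ surfaces as [evbiqi].

[evbiqi]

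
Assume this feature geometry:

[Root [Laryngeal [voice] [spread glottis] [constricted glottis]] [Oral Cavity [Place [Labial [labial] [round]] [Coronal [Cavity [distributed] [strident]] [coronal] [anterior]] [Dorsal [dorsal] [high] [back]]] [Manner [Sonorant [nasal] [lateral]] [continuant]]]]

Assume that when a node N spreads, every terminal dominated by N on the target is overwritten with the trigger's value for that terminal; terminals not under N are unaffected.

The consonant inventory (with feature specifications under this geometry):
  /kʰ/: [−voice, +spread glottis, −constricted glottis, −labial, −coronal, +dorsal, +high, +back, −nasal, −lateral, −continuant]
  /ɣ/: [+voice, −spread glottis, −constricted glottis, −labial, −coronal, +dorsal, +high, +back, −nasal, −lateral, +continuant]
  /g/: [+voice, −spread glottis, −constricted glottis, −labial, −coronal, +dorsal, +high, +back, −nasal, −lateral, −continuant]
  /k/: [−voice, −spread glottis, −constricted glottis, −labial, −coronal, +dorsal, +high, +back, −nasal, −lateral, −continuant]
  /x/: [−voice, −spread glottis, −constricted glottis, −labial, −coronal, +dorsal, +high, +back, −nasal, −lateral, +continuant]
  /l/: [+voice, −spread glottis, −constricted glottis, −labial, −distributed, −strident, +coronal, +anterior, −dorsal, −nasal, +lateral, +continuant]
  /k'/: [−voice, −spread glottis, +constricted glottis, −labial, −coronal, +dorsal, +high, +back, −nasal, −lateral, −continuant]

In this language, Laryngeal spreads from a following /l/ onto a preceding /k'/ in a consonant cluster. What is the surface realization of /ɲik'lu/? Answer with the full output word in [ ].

Laryngeal immediately or transitively dominates [voice], [spread glottis], [constricted glottis].
After delinking /k'/'s Laryngeal and linking /l/'s, the affected terminals become [+voice], [−spread glottis], [−constricted glottis]; [labial], [coronal], [dorsal], … (outside Laryngeal) are retained from /k'/.
The resulting bundle matches /g/ in the inventory; substituting it for /k'/ gives [ɲiglu].

[ɲiglu]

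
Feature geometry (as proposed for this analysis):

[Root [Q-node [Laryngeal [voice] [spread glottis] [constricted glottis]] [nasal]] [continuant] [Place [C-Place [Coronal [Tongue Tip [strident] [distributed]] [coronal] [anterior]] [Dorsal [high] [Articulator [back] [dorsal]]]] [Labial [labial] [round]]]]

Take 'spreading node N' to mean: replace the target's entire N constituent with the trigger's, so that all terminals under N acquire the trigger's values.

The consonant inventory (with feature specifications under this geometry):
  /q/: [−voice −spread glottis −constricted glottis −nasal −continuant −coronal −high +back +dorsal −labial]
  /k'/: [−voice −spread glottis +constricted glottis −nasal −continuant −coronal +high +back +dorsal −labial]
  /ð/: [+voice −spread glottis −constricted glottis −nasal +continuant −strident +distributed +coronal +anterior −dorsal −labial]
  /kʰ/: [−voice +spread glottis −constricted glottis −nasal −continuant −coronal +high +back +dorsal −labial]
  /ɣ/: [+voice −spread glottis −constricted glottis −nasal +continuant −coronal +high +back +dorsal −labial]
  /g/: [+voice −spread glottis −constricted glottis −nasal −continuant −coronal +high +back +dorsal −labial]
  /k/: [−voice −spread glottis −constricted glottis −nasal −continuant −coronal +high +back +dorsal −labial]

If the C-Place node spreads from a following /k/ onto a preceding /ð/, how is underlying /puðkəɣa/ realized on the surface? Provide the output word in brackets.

Terminals under C-Place in this geometry: [strident], [distributed], [coronal], [anterior], [high], [back], [dorsal].
Spreading C-Place from /k/ onto /ð/ replaces those values with /k/'s: [−coronal], [+high], [+back], [+dorsal]. Features outside C-Place ([voice], [spread glottis], [constricted glottis], …) stay as in /ð/.
This feature bundle is that of [ɣ], so /puðkəɣa/ surfaces as [puɣkəɣa].

[puɣkəɣa]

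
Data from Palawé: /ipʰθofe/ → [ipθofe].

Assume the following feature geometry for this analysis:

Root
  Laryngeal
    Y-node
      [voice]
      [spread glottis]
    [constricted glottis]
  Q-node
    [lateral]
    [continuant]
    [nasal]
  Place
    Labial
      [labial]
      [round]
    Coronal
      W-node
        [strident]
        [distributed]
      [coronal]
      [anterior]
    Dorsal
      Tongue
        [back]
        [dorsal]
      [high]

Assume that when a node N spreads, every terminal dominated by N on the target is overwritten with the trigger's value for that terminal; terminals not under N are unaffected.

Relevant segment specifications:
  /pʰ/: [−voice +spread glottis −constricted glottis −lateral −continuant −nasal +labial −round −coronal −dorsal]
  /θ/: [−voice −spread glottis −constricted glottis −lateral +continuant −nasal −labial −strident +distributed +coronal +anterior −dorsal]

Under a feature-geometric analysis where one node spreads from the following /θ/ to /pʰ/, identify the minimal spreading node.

[spread glottis]

/pʰ/ and [p] differ in [spread glottis]; every other specified feature is identical.
Only a single terminal changes, and /θ/ supplies the new value, so [spread glottis] itself is the minimal spreading constituent.
[coronal], [labial] stay as in /pʰ/ although /θ/ differs there, so no node dominating them spread; among the remaining candidates [spread glottis] is the lowest that derives the output.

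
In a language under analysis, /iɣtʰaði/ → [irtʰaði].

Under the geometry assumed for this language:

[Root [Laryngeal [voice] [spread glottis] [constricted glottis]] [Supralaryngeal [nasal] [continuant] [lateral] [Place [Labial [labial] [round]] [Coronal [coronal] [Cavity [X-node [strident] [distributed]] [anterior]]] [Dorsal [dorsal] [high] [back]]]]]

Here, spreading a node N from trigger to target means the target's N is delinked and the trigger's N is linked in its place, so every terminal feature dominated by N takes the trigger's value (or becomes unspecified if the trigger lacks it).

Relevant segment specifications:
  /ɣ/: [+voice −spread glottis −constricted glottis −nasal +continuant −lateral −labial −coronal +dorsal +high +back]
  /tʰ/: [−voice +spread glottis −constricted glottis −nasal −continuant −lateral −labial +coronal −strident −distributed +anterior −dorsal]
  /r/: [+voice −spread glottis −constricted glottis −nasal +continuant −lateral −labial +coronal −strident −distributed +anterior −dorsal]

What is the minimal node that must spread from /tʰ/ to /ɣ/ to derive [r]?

Comparing /ɣ/ with its surface form [r], the features that change are [coronal], [anterior], [distributed], [strident], [dorsal], [high], [back].
Tracing each changed feature up the tree, the paths first meet at Place; any lower node misses at least one of them.
Delinking /ɣ/'s Place and associating /tʰ/'s Place gives precisely the feature bundle of [r].
[continuant] — on which /tʰ/ differs from /ɣ/ — is unchanged, so neither Supralaryngeal nor anything higher can have spread; the constituent is no larger than Place.

Place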